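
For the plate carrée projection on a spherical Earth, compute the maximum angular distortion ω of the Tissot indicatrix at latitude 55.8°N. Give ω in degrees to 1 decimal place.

32.6°

For the equirectangular projection with φ₀ = 0 (plate carrée), h = 1 along meridians and k = sec φ along parallels.
At 55.8°: h = 1.000, k = 1.779; principal scales a = 1.779, b = 1.000.
sin(ω/2) = (a − b)/(a + b) = 0.7791/2.779 = 0.2803, so ω = 2 arcsin(0.2803) ≈ 32.6°.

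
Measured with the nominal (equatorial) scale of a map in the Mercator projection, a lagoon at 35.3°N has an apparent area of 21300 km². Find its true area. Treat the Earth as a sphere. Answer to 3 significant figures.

The Mercator projection is conformal; its linear scale factor is the same in every direction and equals sec φ = 1/cos φ.
Areal scale = k² = sec²φ = 1/cos²(35.3°) = 1/0.8161² = 1.501.
True area = apparent / (areal scale) = 21300 / 1.501 ≈ 14200 km².

14200 km²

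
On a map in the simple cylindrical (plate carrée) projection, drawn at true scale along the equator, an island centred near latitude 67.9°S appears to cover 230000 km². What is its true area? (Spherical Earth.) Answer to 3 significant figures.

In the plate carrée (x = Rλ, y = Rφ), meridians are true-scale (h = 1) and parallels are stretched by k = sec φ.
Areal scale = h·k = 1 × sec φ; at 67.9°, h = 1.000, k = 2.658, so h·k = 2.658.
True area = apparent / (areal scale) = 230000 / 2.658 ≈ 86500 km².

86500 km²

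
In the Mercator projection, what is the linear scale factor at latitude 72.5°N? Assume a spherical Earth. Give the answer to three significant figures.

3.33

Mercator is conformal, so the point scale is isotropic: h = k = sec φ = 1/cos φ.
k = 1/cos 72.5° = 1/0.3007 = 3.326.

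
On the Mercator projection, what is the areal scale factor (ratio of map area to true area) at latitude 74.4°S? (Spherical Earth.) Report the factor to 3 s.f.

13.8

The Mercator projection is conformal; its linear scale factor is the same in every direction and equals sec φ = 1/cos φ.
Areal scale = k² = sec²φ = 1/cos²(74.4°) = 1/0.2689² = 13.83.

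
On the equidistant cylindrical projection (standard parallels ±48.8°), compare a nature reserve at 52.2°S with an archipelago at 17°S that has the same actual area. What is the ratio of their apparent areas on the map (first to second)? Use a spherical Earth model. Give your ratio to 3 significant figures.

1.56

In the equirectangular projection with standard parallel φ₀ = 48.8° (x = Rλ cos φ₀, y = Rφ), meridians are true-scale (h = 1) and the parallel scale is k = cos φ₀ / cos φ.
Areal scale at 52.2°: h·k = 1.000 × 1.075 = 1.075.
Areal scale at 17°: h·k = 1.000 × 0.6888 = 0.6888.
Ratio = 1.075/0.6888 ≈ 1.56.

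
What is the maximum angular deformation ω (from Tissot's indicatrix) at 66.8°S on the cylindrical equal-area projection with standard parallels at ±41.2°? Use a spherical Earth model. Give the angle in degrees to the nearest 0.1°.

69.5°

For cylindrical equal-area with standard parallel φ₀, h = cos φ / cos φ₀ and k = cos φ₀ / cos φ, so h·k = 1.
At 66.8°: h = 0.5236, k = 1.910; principal scales a = 1.910, b = 0.5236.
sin(ω/2) = (a − b)/(a + b) = 1.386/2.434 = 0.5697, so ω = 2 arcsin(0.5697) ≈ 69.5°.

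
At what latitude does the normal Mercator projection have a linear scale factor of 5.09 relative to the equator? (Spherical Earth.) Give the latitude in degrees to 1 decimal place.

78.7°

Mercator scale is k = sec φ = 1/cos φ.
1/cos φ = 5.09  ⇒  cos φ = 0.1965  ⇒  φ = arccos(0.1965) ≈ 78.7°.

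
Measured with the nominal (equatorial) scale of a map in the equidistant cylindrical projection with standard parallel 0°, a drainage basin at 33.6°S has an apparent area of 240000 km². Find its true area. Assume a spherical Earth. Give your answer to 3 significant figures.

200000 km²

For the equirectangular projection with φ₀ = 0 (plate carrée), h = 1 along meridians and k = sec φ along parallels.
Areal scale = h·k = 1 × sec φ; at 33.6°, h = 1.000, k = 1.201, so h·k = 1.201.
True area = apparent / (areal scale) = 240000 / 1.201 ≈ 200000 km².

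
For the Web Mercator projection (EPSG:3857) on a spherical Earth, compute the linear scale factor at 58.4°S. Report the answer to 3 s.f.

The Mercator projection is conformal; its linear scale factor is the same in every direction and equals sec φ = 1/cos φ.
k = 1/cos 58.4° = 1/0.5240 = 1.908.

1.91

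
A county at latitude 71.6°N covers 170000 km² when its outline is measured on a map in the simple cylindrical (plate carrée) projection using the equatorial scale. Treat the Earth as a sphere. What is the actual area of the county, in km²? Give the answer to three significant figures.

53700 km²

Plate carrée maps x = Rλ, y = Rφ. The meridian scale is h = 1 and the parallel scale is k = 1/cos φ = sec φ.
Areal scale = h·k = 1 × sec φ; at 71.6°, h = 1.000, k = 3.168, so h·k = 3.168.
True area = apparent / (areal scale) = 170000 / 3.168 ≈ 53700 km².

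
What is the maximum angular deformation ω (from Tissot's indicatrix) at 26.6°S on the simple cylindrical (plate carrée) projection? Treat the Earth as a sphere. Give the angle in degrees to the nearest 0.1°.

6.4°

For the equirectangular projection with φ₀ = 0 (plate carrée), h = 1 along meridians and k = sec φ along parallels.
At 26.6°: h = 1.000, k = 1.118; principal scales a = 1.118, b = 1.000.
sin(ω/2) = (a − b)/(a + b) = 0.1184/2.118 = 0.05588, so ω = 2 arcsin(0.05588) ≈ 6.4°.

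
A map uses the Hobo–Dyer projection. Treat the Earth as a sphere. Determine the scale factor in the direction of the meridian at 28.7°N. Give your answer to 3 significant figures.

1.11

The Hobo–Dyer projection is cylindrical equal-area with φ₀ = 37.5°. For cylindrical equal-area with standard parallel φ₀, h = cos φ / cos φ₀ and k = cos φ₀ / cos φ, so h·k = 1.
h = cos 28.7° / cos 37.5° = 0.8771/0.7934 = 1.106.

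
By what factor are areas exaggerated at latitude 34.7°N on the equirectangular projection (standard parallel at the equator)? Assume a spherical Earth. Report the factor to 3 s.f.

1.22

In the plate carrée (x = Rλ, y = Rφ), meridians are true-scale (h = 1) and parallels are stretched by k = sec φ.
Areal scale = h·k = 1 × sec φ; at 34.7°, h = 1.000, k = 1.216, so h·k = 1.216.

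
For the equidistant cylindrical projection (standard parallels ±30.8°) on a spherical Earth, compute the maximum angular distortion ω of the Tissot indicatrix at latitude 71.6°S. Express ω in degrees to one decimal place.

With standard parallel φ₀ = 30.8°, the equirectangular projection gives x = Rλ cos φ₀, y = Rφ, so h = 1 and k = cos 30.8° / cos φ.
At 71.6°: h = 1.000, k = 2.721; principal scales a = 2.721, b = 1.000.
sin(ω/2) = (a − b)/(a + b) = 1.721/3.721 = 0.4625, so ω = 2 arcsin(0.4625) ≈ 55.1°.

55.1°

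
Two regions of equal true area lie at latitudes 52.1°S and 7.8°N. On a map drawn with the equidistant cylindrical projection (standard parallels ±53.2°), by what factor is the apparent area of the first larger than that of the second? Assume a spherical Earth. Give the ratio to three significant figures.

In the equirectangular projection with standard parallel φ₀ = 53.2° (x = Rλ cos φ₀, y = Rφ), meridians are true-scale (h = 1) and the parallel scale is k = cos φ₀ / cos φ.
Areal scale at 52.1°: h·k = 1.000 × 0.9752 = 0.9752.
Areal scale at 7.8°: h·k = 1.000 × 0.6046 = 0.6046.
Ratio = 0.9752/0.6046 ≈ 1.61.

1.61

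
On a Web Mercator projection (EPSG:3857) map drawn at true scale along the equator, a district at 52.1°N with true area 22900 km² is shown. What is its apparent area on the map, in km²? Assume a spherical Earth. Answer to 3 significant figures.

Mercator is conformal, so the point scale is isotropic: h = k = sec φ = 1/cos φ.
Areal scale = k² = sec²φ = 1/cos²(52.1°) = 1/0.6143² = 2.650.
Apparent area = 22900 × 2.650 ≈ 60700 km².

60700 km²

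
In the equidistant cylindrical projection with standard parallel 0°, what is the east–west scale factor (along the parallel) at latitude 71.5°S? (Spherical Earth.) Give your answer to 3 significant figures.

For the equirectangular projection with φ₀ = 0 (plate carrée), h = 1 along meridians and k = sec φ along parallels.
k = 1/cos 71.5° = 1/0.3173 = 3.152.

3.15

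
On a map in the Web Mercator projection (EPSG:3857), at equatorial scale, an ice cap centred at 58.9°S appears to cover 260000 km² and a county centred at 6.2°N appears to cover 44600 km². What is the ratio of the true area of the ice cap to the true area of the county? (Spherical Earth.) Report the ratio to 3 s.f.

1.57

Since Mercator area scale is 1/cos²φ, the true area equals the apparent area multiplied by cos²φ.
True area of ice cap: 260000 × cos²(58.9°) = 260000 × 0.2668 = 69370 km².
True area of county: 44600 × cos²(6.2°) = 44600 × 0.9883 = 44080 km².
Ratio = 69370 / 44080 ≈ 1.57.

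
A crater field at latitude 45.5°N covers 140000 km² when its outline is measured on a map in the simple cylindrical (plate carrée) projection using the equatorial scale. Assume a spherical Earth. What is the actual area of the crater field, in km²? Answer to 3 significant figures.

98100 km²

In the plate carrée (x = Rλ, y = Rφ), meridians are true-scale (h = 1) and parallels are stretched by k = sec φ.
Areal scale = h·k = 1 × sec φ; at 45.5°, h = 1.000, k = 1.427, so h·k = 1.427.
True area = apparent / (areal scale) = 140000 / 1.427 ≈ 98100 km².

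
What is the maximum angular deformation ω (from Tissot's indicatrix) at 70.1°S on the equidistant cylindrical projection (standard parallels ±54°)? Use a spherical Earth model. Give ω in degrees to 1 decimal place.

30.9°

In the equirectangular projection with standard parallel φ₀ = 54° (x = Rλ cos φ₀, y = Rφ), meridians are true-scale (h = 1) and the parallel scale is k = cos φ₀ / cos φ.
At 70.1°: h = 1.000, k = 1.727; principal scales a = 1.727, b = 1.000.
sin(ω/2) = (a − b)/(a + b) = 0.7269/2.727 = 0.2666, so ω = 2 arcsin(0.2666) ≈ 30.9°.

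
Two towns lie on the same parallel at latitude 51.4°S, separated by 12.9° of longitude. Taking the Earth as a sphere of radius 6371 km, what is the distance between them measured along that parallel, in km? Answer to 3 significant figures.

Arc length along a parallel = R cos φ · Δλ (with Δλ in radians).
= 6371 × cos 51.4° × (12.9° × π/180) = 6371 × 0.6239 × 0.2251 ≈ 895 km.

895 km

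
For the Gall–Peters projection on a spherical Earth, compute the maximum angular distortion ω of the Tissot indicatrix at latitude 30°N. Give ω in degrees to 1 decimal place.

23.1°

Gall–Peters is a cylindrical equal-area projection with standard parallels at ±45°. A cylindrical equal-area projection with standard parallel φ₀ has meridian scale h = cos φ / cos φ₀ and parallel scale k = cos φ₀ / cos φ (so areas are preserved, h·k = 1).
At 30°: h = 1.225, k = 0.8165; principal scales a = 1.225, b = 0.8165.
sin(ω/2) = (a − b)/(a + b) = 0.4082/2.041 = 0.2000, so ω = 2 arcsin(0.2000) ≈ 23.1°.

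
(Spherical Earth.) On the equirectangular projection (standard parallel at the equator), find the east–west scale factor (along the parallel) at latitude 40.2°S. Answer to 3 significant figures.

Plate carrée maps x = Rλ, y = Rφ. The meridian scale is h = 1 and the parallel scale is k = 1/cos φ = sec φ.
k = 1/cos 40.2° = 1/0.7638 = 1.309.

1.31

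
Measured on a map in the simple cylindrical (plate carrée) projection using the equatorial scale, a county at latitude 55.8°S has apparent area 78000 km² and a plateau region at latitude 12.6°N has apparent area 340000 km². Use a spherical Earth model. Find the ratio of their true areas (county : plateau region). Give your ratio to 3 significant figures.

On the plate carrée, areal scale = h·k = 1 × sec φ, so true area = apparent × cos φ.
True area of county: 78000 × cos(55.8°) = 78000 × 0.5621 = 43840 km².
True area of plateau region: 340000 × cos(12.6°) = 340000 × 0.9759 = 331800 km².
Ratio = 43840 / 331800 ≈ 0.132.

0.132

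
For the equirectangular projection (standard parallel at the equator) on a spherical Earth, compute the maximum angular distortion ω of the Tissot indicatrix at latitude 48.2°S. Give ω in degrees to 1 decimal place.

23.1°

For the equirectangular projection with φ₀ = 0 (plate carrée), h = 1 along meridians and k = sec φ along parallels.
At 48.2°: h = 1.000, k = 1.500; principal scales a = 1.500, b = 1.000.
sin(ω/2) = (a − b)/(a + b) = 0.5003/2.500 = 0.2001, so ω = 2 arcsin(0.2001) ≈ 23.1°.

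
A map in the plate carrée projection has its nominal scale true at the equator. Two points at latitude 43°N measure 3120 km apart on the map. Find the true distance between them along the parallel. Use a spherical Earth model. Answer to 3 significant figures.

2280 km

For the equirectangular projection with φ₀ = 0 (plate carrée), h = 1 along meridians and k = sec φ along parallels.
Along the parallel at 43°, map distances are exaggerated by k = sec 43° = 1.367.
True distance = 3120 / 1.367 = 3120 × cos 43° ≈ 2280 km.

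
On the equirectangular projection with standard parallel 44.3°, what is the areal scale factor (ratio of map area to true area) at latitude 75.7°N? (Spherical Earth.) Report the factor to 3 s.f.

In the equirectangular projection with standard parallel φ₀ = 44.3° (x = Rλ cos φ₀, y = Rφ), meridians are true-scale (h = 1) and the parallel scale is k = cos φ₀ / cos φ.
Areal scale = h·k = 1 × cos φ₀ / cos φ; at 75.7°, h = 1.000, k = 2.898, so h·k = 2.898.

2.90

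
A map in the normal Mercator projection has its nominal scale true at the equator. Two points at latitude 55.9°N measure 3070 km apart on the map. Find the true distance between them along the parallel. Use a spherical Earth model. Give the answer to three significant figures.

The Mercator projection is conformal; its linear scale factor is the same in every direction and equals sec φ = 1/cos φ.
Along the parallel at 55.9°, map distances are exaggerated by k = sec 55.9° = 1.784.
True distance = 3070 / 1.784 = 3070 × cos 55.9° ≈ 1720 km.

1720 km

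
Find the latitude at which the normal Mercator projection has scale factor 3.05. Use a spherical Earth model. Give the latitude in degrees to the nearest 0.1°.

70.9°

Mercator scale is k = sec φ = 1/cos φ.
1/cos φ = 3.05  ⇒  cos φ = 0.3279  ⇒  φ = arccos(0.3279) ≈ 70.9°.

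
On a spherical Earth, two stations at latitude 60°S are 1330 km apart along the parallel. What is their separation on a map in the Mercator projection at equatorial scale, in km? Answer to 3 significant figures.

Mercator is conformal, so the point scale is isotropic: h = k = sec φ = 1/cos φ.
Along the parallel, k = sec 60° = 1/0.5000 = 2.000.
Map distance = 1330 × 2.000 ≈ 2660 km.

2660 km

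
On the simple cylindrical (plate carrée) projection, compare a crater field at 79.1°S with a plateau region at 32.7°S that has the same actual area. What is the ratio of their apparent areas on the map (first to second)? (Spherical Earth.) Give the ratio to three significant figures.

4.45

Plate carrée maps x = Rλ, y = Rφ. The meridian scale is h = 1 and the parallel scale is k = 1/cos φ = sec φ.
Areal scale at 79.1°: h·k = 1.000 × 5.288 = 5.288.
Areal scale at 32.7°: h·k = 1.000 × 1.188 = 1.188.
Ratio = 5.288/1.188 ≈ 4.45.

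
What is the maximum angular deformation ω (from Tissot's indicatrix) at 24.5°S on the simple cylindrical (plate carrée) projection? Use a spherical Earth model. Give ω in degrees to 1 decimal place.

5.4°

For the equirectangular projection with φ₀ = 0 (plate carrée), h = 1 along meridians and k = sec φ along parallels.
At 24.5°: h = 1.000, k = 1.099; principal scales a = 1.099, b = 1.000.
sin(ω/2) = (a − b)/(a + b) = 0.09895/2.099 = 0.04714, so ω = 2 arcsin(0.04714) ≈ 5.4°.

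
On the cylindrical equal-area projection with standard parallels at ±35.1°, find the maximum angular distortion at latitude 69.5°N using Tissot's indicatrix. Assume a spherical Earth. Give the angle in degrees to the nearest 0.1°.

Cylindrical equal-area (φ₀ = 35.1°): h = cos φ / cos 35.1° along meridians, k = cos 35.1° / cos φ along parallels; h·k = 1.
At 69.5°: h = 0.4280, k = 2.336; principal scales a = 2.336, b = 0.4280.
sin(ω/2) = (a − b)/(a + b) = 1.908/2.764 = 0.6903, so ω = 2 arcsin(0.6903) ≈ 87.3°.

87.3°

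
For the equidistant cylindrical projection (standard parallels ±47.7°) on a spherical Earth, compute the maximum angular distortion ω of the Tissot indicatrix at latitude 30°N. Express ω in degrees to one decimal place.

In the equirectangular projection with standard parallel φ₀ = 47.7° (x = Rλ cos φ₀, y = Rφ), meridians are true-scale (h = 1) and the parallel scale is k = cos φ₀ / cos φ.
At 30°: h = 1.000, k = 0.7771; principal scales a = 1.000, b = 0.7771.
sin(ω/2) = (a − b)/(a + b) = 0.2229/1.777 = 0.1254, so ω = 2 arcsin(0.1254) ≈ 14.4°.

14.4°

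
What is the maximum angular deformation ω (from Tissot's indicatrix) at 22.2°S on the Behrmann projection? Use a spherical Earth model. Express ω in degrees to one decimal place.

Behrmann is a cylindrical equal-area projection with standard parallels at ±30°. For cylindrical equal-area with standard parallel φ₀, h = cos φ / cos φ₀ and k = cos φ₀ / cos φ, so h·k = 1.
At 22.2°: h = 1.069, k = 0.9354; principal scales a = 1.069, b = 0.9354.
sin(ω/2) = (a − b)/(a + b) = 0.1337/2.004 = 0.06672, so ω = 2 arcsin(0.06672) ≈ 7.7°.

7.7°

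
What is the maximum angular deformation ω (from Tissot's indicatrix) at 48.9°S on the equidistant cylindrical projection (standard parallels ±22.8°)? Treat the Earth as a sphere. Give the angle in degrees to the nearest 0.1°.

The equidistant cylindrical projection with φ₀ = 22.8° has h = 1 (meridians true) and k = cos φ₀ / cos φ along parallels.
At 48.9°: h = 1.000, k = 1.402; principal scales a = 1.402, b = 1.000.
sin(ω/2) = (a − b)/(a + b) = 0.4023/2.402 = 0.1675, so ω = 2 arcsin(0.1675) ≈ 19.3°.

19.3°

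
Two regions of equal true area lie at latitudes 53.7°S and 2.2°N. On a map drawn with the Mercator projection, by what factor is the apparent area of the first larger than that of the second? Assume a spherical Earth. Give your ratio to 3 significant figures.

Mercator is conformal with k = sec φ, so areal scale = k² = sec²φ.
At 53.7°: sec²(53.7°) = 1/0.5920² = 2.853.
At 2.2°: sec²(2.2°) = 1/0.9993² = 1.001.
Ratio = 2.853/1.001 = cos²(2.2°)/cos²(53.7°) ≈ 2.85.

2.85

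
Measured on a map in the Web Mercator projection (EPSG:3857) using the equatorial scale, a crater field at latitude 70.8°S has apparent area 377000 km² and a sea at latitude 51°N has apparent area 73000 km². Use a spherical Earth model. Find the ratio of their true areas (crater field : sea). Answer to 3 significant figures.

1.41

Since Mercator area scale is 1/cos²φ, the true area equals the apparent area multiplied by cos²φ.
True area of crater field: 377000 × cos²(70.8°) = 377000 × 0.1082 = 40770 km².
True area of sea: 73000 × cos²(51°) = 73000 × 0.3960 = 28910 km².
Ratio = 40770 / 28910 ≈ 1.41.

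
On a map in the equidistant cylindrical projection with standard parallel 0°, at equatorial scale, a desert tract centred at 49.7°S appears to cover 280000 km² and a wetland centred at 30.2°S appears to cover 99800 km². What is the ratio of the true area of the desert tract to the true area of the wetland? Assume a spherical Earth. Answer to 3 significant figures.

On the plate carrée, areal scale = h·k = 1 × sec φ, so true area = apparent × cos φ.
True area of desert tract: 280000 × cos(49.7°) = 280000 × 0.6468 = 181100 km².
True area of wetland: 99800 × cos(30.2°) = 99800 × 0.8643 = 86250 km².
Ratio = 181100 / 86250 ≈ 2.10.

2.10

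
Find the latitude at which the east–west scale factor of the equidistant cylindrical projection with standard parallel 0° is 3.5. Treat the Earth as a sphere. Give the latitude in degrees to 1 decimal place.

73.4°

Plate carrée: h = 1, k = sec φ along parallels.
sec φ = 3.5  ⇒  cos φ = 0.2857  ⇒  φ ≈ 73.4°.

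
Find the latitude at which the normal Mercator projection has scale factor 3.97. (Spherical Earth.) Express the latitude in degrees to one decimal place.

75.4°

Mercator scale is k = sec φ = 1/cos φ.
1/cos φ = 3.97  ⇒  cos φ = 0.2519  ⇒  φ = arccos(0.2519) ≈ 75.4°.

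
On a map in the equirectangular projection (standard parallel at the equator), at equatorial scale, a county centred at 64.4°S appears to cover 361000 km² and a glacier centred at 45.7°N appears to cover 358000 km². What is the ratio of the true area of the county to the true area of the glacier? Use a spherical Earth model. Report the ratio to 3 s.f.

On the plate carrée, areal scale = h·k = 1 × sec φ, so true area = apparent × cos φ.
True area of county: 361000 × cos(64.4°) = 361000 × 0.4321 = 156000 km².
True area of glacier: 358000 × cos(45.7°) = 358000 × 0.6984 = 250000 km².
Ratio = 156000 / 250000 ≈ 0.624.

0.624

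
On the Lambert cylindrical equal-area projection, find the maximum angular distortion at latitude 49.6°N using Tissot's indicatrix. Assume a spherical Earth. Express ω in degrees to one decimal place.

The Lambert cylindrical equal-area projection is the cylindrical equal-area projection with its standard parallel at the equator (φ₀ = 0). A cylindrical equal-area projection with standard parallel φ₀ has meridian scale h = cos φ / cos φ₀ and parallel scale k = cos φ₀ / cos φ (so areas are preserved, h·k = 1).
At 49.6°: h = 0.6481, k = 1.543; principal scales a = 1.543, b = 0.6481.
sin(ω/2) = (a − b)/(a + b) = 0.8948/2.191 = 0.4084, so ω = 2 arcsin(0.4084) ≈ 48.2°.

48.2°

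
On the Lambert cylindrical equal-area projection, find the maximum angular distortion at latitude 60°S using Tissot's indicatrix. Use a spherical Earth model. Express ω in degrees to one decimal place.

The Lambert cylindrical equal-area projection is the cylindrical equal-area projection with its standard parallel at the equator (φ₀ = 0). A cylindrical equal-area projection with standard parallel φ₀ has meridian scale h = cos φ / cos φ₀ and parallel scale k = cos φ₀ / cos φ (so areas are preserved, h·k = 1).
At 60°: h = 0.5000, k = 2.000; principal scales a = 2.000, b = 0.5000.
sin(ω/2) = (a − b)/(a + b) = 1.500/2.500 = 0.6000, so ω = 2 arcsin(0.6000) ≈ 73.7°.

73.7°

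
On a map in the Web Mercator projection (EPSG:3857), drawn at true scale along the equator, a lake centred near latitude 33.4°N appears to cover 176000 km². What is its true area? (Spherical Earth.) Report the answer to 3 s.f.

Mercator is conformal, so the point scale is isotropic: h = k = sec φ = 1/cos φ.
Areal scale = k² = sec²φ = 1/cos²(33.4°) = 1/0.8348² = 1.435.
True area = apparent / (areal scale) = 176000 / 1.435 ≈ 123000 km².

123000 km²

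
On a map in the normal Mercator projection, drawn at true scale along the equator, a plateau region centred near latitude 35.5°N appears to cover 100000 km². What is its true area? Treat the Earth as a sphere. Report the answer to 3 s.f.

Mercator is conformal, so the point scale is isotropic: h = k = sec φ = 1/cos φ.
Areal scale = k² = sec²φ = 1/cos²(35.5°) = 1/0.8141² = 1.509.
True area = apparent / (areal scale) = 100000 / 1.509 ≈ 66300 km².

66300 km²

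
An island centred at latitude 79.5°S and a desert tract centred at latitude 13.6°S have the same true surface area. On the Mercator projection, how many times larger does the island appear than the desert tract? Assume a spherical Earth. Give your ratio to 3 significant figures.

Mercator areal scale is sec²φ.
At 79.5°: sec²(79.5°) = 1/0.1822² = 30.11.
At 13.6°: sec²(13.6°) = 1/0.9720² = 1.059.
Ratio = 30.11/1.059 = cos²(13.6°)/cos²(79.5°) ≈ 28.4.

28.4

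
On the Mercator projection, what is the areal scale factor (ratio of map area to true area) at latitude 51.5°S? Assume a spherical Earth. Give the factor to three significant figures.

2.58

Mercator is conformal, so the point scale is isotropic: h = k = sec φ = 1/cos φ.
Areal scale = k² = sec²φ = 1/cos²(51.5°) = 1/0.6225² = 2.580.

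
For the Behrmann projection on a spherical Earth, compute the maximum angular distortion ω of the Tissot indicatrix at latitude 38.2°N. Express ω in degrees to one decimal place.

Behrmann is a cylindrical equal-area projection with standard parallels at ±30°. For cylindrical equal-area with standard parallel φ₀, h = cos φ / cos φ₀ and k = cos φ₀ / cos φ, so h·k = 1.
At 38.2°: h = 0.9074, k = 1.102; principal scales a = 1.102, b = 0.9074.
sin(ω/2) = (a − b)/(a + b) = 0.1946/2.009 = 0.09684, so ω = 2 arcsin(0.09684) ≈ 11.1°.

11.1°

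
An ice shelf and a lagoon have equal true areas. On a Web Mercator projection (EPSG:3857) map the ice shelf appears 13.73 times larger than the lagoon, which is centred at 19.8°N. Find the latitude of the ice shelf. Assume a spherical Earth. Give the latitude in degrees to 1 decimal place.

Mercator areal scale is sec²φ, so apparent-area ratio = sec²φ₁ / sec²φ₂ = cos²φ₂ / cos²φ₁.
cos²φ₂ / cos²φ₁ = 13.73  ⇒  cos φ₁ = cos 19.8° / √13.73 = 0.9409/3.705 = 0.2539.
φ₁ = arccos(0.2539) ≈ 75.3°.

75.3°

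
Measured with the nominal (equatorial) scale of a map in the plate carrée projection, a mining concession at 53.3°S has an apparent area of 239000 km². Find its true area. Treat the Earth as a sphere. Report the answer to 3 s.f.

143000 km²

Plate carrée maps x = Rλ, y = Rφ. The meridian scale is h = 1 and the parallel scale is k = 1/cos φ = sec φ.
Areal scale = h·k = 1 × sec φ; at 53.3°, h = 1.000, k = 1.673, so h·k = 1.673.
True area = apparent / (areal scale) = 239000 / 1.673 ≈ 143000 km².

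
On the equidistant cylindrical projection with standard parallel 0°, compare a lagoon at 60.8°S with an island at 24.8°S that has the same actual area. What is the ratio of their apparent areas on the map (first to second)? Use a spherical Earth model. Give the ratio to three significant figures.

1.86

Plate carrée maps x = Rλ, y = Rφ. The meridian scale is h = 1 and the parallel scale is k = 1/cos φ = sec φ.
Areal scale at 60.8°: h·k = 1.000 × 2.050 = 2.050.
Areal scale at 24.8°: h·k = 1.000 × 1.102 = 1.102.
Ratio = 2.050/1.102 ≈ 1.86.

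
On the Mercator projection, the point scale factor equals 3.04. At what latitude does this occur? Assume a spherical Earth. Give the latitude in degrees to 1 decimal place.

Mercator scale is k = sec φ = 1/cos φ.
1/cos φ = 3.04  ⇒  cos φ = 0.3289  ⇒  φ = arccos(0.3289) ≈ 70.8°.

70.8°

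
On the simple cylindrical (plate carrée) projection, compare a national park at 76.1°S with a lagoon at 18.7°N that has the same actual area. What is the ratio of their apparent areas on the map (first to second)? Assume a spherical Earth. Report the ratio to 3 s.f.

In the plate carrée (x = Rλ, y = Rφ), meridians are true-scale (h = 1) and parallels are stretched by k = sec φ.
Areal scale at 76.1°: h·k = 1.000 × 4.163 = 4.163.
Areal scale at 18.7°: h·k = 1.000 × 1.056 = 1.056.
Ratio = 4.163/1.056 ≈ 3.94.

3.94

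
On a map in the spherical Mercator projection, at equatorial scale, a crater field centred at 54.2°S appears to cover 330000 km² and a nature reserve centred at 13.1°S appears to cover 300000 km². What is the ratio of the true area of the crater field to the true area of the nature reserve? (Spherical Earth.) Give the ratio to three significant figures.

Since Mercator area scale is 1/cos²φ, the true area equals the apparent area multiplied by cos²φ.
True area of crater field: 330000 × cos²(54.2°) = 330000 × 0.3422 = 112900 km².
True area of nature reserve: 300000 × cos²(13.1°) = 300000 × 0.9486 = 284600 km².
Ratio = 112900 / 284600 ≈ 0.397.

0.397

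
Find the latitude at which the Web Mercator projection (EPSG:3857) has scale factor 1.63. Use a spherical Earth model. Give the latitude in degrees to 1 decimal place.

52.2°

Mercator scale is k = sec φ = 1/cos φ.
1/cos φ = 1.63  ⇒  cos φ = 0.6135  ⇒  φ = arccos(0.6135) ≈ 52.2°.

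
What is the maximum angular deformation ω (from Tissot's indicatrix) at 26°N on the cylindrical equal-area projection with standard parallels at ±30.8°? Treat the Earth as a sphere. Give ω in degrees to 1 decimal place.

5.2°

Cylindrical equal-area (φ₀ = 30.8°): h = cos φ / cos 30.8° along meridians, k = cos 30.8° / cos φ along parallels; h·k = 1.
At 26°: h = 1.046, k = 0.9557; principal scales a = 1.046, b = 0.9557.
sin(ω/2) = (a − b)/(a + b) = 0.09069/2.002 = 0.04530, so ω = 2 arcsin(0.04530) ≈ 5.2°.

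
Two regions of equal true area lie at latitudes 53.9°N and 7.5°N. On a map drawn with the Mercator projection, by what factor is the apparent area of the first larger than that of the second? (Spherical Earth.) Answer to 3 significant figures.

2.83

Mercator areal scale is sec²φ.
At 53.9°: sec²(53.9°) = 1/0.5892² = 2.881.
At 7.5°: sec²(7.5°) = 1/0.9914² = 1.017.
Ratio = 2.881/1.017 = cos²(7.5°)/cos²(53.9°) ≈ 2.83.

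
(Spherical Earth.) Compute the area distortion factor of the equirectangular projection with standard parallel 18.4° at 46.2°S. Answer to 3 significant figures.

In the equirectangular projection with standard parallel φ₀ = 18.4° (x = Rλ cos φ₀, y = Rφ), meridians are true-scale (h = 1) and the parallel scale is k = cos φ₀ / cos φ.
Areal scale = h·k = 1 × cos φ₀ / cos φ; at 46.2°, h = 1.000, k = 1.371, so h·k = 1.371.

1.37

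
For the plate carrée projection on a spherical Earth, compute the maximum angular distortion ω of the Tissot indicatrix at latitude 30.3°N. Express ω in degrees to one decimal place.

For the equirectangular projection with φ₀ = 0 (plate carrée), h = 1 along meridians and k = sec φ along parallels.
At 30.3°: h = 1.000, k = 1.158; principal scales a = 1.158, b = 1.000.
sin(ω/2) = (a − b)/(a + b) = 0.1582/2.158 = 0.07331, so ω = 2 arcsin(0.07331) ≈ 8.4°.

8.4°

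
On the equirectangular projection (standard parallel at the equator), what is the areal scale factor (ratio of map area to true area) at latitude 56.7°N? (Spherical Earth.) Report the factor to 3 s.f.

Plate carrée maps x = Rλ, y = Rφ. The meridian scale is h = 1 and the parallel scale is k = 1/cos φ = sec φ.
Areal scale = h·k = 1 × sec φ; at 56.7°, h = 1.000, k = 1.821, so h·k = 1.821.

1.82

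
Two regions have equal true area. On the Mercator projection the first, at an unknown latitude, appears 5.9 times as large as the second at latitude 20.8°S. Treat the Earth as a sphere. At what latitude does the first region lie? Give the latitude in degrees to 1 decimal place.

For equal true areas on Mercator, apparent areas scale as sec²φ, so the ratio is cos²φ₂ / cos²φ₁.
cos²φ₂ / cos²φ₁ = 5.9  ⇒  cos φ₁ = cos 20.8° / √5.9 = 0.9348/2.429 = 0.3849.
φ₁ = arccos(0.3849) ≈ 67.4°.

67.4°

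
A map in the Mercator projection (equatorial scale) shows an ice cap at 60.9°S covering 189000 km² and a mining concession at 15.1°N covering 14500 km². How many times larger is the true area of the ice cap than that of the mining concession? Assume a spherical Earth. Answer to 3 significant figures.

3.31

Mercator's areal exaggeration is sec²φ; hence true area = (apparent area) · cos²φ.
True area of ice cap: 189000 × cos²(60.9°) = 189000 × 0.2365 = 44700 km².
True area of mining concession: 14500 × cos²(15.1°) = 14500 × 0.9321 = 13520 km².
Ratio = 44700 / 13520 ≈ 3.31.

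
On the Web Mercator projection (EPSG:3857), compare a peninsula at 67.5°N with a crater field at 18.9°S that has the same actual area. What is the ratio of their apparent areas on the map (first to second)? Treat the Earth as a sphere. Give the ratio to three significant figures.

Mercator areal scale is sec²φ.
At 67.5°: sec²(67.5°) = 1/0.3827² = 6.828.
At 18.9°: sec²(18.9°) = 1/0.9461² = 1.117.
Ratio = 6.828/1.117 = cos²(18.9°)/cos²(67.5°) ≈ 6.11.

6.11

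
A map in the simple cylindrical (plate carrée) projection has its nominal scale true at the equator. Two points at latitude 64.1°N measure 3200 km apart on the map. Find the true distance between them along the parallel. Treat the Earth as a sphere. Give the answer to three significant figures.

1400 km

In the plate carrée (x = Rλ, y = Rφ), meridians are true-scale (h = 1) and parallels are stretched by k = sec φ.
Along the parallel at 64.1°, map distances are exaggerated by k = sec 64.1° = 2.289.
True distance = 3200 / 2.289 = 3200 × cos 64.1° ≈ 1400 km.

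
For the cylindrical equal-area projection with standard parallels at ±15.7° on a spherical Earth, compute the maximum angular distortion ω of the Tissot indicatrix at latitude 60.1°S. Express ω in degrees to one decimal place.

A cylindrical equal-area projection with standard parallel φ₀ has meridian scale h = cos φ / cos φ₀ and parallel scale k = cos φ₀ / cos φ (so areas are preserved, h·k = 1).
At 60.1°: h = 0.5178, k = 1.931; principal scales a = 1.931, b = 0.5178.
sin(ω/2) = (a − b)/(a + b) = 1.413/2.449 = 0.5771, so ω = 2 arcsin(0.5771) ≈ 70.5°.

70.5°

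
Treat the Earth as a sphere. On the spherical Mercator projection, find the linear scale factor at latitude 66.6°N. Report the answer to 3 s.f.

2.52

For Mercator, h = k = sec φ (a conformal cylindrical projection has a single point scale, 1/cos φ).
k = 1/cos 66.6° = 1/0.3971 = 2.518.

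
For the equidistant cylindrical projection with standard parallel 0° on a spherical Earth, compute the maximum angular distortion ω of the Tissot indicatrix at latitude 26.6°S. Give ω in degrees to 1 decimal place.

In the plate carrée (x = Rλ, y = Rφ), meridians are true-scale (h = 1) and parallels are stretched by k = sec φ.
At 26.6°: h = 1.000, k = 1.118; principal scales a = 1.118, b = 1.000.
sin(ω/2) = (a − b)/(a + b) = 0.1184/2.118 = 0.05588, so ω = 2 arcsin(0.05588) ≈ 6.4°.

6.4°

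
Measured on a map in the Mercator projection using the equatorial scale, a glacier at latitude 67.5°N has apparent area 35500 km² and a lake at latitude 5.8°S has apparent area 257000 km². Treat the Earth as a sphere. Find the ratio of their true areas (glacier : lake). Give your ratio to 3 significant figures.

Mercator's areal exaggeration is sec²φ; hence true area = (apparent area) · cos²φ.
True area of glacier: 35500 × cos²(67.5°) = 35500 × 0.1464 = 5199 km².
True area of lake: 257000 × cos²(5.8°) = 257000 × 0.9898 = 254400 km².
Ratio = 5199 / 254400 ≈ 0.0204.

0.0204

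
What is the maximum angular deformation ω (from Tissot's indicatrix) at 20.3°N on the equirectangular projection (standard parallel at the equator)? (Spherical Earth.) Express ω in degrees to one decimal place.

For the equirectangular projection with φ₀ = 0 (plate carrée), h = 1 along meridians and k = sec φ along parallels.
At 20.3°: h = 1.000, k = 1.066; principal scales a = 1.066, b = 1.000.
sin(ω/2) = (a − b)/(a + b) = 0.06622/2.066 = 0.03205, so ω = 2 arcsin(0.03205) ≈ 3.7°.

3.7°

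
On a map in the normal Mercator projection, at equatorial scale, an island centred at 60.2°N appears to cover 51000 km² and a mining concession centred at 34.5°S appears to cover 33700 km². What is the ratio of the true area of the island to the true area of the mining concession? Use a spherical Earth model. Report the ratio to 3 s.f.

Since Mercator area scale is 1/cos²φ, the true area equals the apparent area multiplied by cos²φ.
True area of island: 51000 × cos²(60.2°) = 51000 × 0.2470 = 12600 km².
True area of mining concession: 33700 × cos²(34.5°) = 33700 × 0.6792 = 22890 km².
Ratio = 12600 / 22890 ≈ 0.550.

0.550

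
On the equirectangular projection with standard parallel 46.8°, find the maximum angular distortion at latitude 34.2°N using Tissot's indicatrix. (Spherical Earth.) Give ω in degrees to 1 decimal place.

10.8°

The equidistant cylindrical projection with φ₀ = 46.8° has h = 1 (meridians true) and k = cos φ₀ / cos φ along parallels.
At 34.2°: h = 1.000, k = 0.8277; principal scales a = 1.000, b = 0.8277.
sin(ω/2) = (a − b)/(a + b) = 0.1723/1.828 = 0.09429, so ω = 2 arcsin(0.09429) ≈ 10.8°.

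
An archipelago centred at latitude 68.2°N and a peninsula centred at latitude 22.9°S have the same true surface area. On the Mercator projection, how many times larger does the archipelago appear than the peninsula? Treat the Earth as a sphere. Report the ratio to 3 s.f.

6.15

Mercator areal scale is sec²φ.
At 68.2°: sec²(68.2°) = 1/0.3714² = 7.251.
At 22.9°: sec²(22.9°) = 1/0.9212² = 1.178.
Ratio = 7.251/1.178 = cos²(22.9°)/cos²(68.2°) ≈ 6.15.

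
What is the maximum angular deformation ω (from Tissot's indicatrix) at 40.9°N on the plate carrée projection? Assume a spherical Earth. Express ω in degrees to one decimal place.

For the equirectangular projection with φ₀ = 0 (plate carrée), h = 1 along meridians and k = sec φ along parallels.
At 40.9°: h = 1.000, k = 1.323; principal scales a = 1.323, b = 1.000.
sin(ω/2) = (a − b)/(a + b) = 0.3230/2.323 = 0.1390, so ω = 2 arcsin(0.1390) ≈ 16.0°.

16.0°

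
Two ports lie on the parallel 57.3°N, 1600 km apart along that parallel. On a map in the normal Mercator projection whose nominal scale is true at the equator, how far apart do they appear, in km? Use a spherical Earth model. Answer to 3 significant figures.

2960 km

Mercator is conformal, so the point scale is isotropic: h = k = sec φ = 1/cos φ.
Along the parallel, k = sec 57.3° = 1/0.5402 = 1.851.
Map distance = 1600 × 1.851 ≈ 2960 km.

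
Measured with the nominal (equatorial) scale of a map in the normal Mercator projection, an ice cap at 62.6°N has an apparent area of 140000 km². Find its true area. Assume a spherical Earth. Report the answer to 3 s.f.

Mercator is conformal, so the point scale is isotropic: h = k = sec φ = 1/cos φ.
Areal scale = k² = sec²φ = 1/cos²(62.6°) = 1/0.4602² = 4.722.
True area = apparent / (areal scale) = 140000 / 4.722 ≈ 29600 km².

29600 km²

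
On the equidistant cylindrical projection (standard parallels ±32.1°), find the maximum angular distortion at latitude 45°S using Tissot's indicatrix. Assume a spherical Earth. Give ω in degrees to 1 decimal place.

10.3°

With standard parallel φ₀ = 32.1°, the equirectangular projection gives x = Rλ cos φ₀, y = Rφ, so h = 1 and k = cos 32.1° / cos φ.
At 45°: h = 1.000, k = 1.198; principal scales a = 1.198, b = 1.000.
sin(ω/2) = (a − b)/(a + b) = 0.1980/2.198 = 0.09009, so ω = 2 arcsin(0.09009) ≈ 10.3°.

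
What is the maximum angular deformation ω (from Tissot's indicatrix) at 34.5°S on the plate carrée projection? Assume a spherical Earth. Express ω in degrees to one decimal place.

11.1°

In the plate carrée (x = Rλ, y = Rφ), meridians are true-scale (h = 1) and parallels are stretched by k = sec φ.
At 34.5°: h = 1.000, k = 1.213; principal scales a = 1.213, b = 1.000.
sin(ω/2) = (a − b)/(a + b) = 0.2134/2.213 = 0.09642, so ω = 2 arcsin(0.09642) ≈ 11.1°.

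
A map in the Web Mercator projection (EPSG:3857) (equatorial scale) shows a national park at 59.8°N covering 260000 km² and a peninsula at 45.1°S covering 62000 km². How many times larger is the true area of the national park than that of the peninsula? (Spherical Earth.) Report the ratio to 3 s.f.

2.13

On Mercator the areal scale is sec²φ, so true area = apparent × cos²φ.
True area of national park: 260000 × cos²(59.8°) = 260000 × 0.2530 = 65790 km².
True area of peninsula: 62000 × cos²(45.1°) = 62000 × 0.4983 = 30890 km².
Ratio = 65790 / 30890 ≈ 2.13.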